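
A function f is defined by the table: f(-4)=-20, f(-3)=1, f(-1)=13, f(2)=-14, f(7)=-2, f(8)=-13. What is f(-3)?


Reading from the table at x = -3

1


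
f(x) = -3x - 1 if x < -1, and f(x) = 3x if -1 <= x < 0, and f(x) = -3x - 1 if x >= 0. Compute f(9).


9 satisfies x >= 0
f(9) = -28

-28


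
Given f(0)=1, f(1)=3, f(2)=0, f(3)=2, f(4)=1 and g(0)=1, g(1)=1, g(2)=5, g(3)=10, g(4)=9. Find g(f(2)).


f(2) = 0
g(0) = 1

1


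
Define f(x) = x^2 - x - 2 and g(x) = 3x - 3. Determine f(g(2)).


g(2) = 3
f(3) = 1*(3)^2 - 1*(3) - 2 = 4

4


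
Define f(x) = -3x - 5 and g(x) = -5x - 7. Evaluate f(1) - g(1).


4


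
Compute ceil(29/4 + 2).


29/4 = 7.25
7.25 + 2 = 9.25
ceil(9.25) = 10

10


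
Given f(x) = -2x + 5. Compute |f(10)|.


f(10) = -15
|-15| = 15

15


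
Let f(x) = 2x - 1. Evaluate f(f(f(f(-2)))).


f(-2) = -5
f(-5) = -11
f(-11) = -23
f(-23) = -47

-47


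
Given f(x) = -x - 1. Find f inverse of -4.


3


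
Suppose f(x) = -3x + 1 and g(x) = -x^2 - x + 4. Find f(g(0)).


g(0) = 4
f(4) = -11

-11


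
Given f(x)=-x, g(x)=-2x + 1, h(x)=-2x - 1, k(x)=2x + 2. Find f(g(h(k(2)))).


k(2) = 6
h(6) = -13
g(-13) = 27
f(27) = -27

-27


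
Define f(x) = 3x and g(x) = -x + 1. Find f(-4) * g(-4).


f(-4) = -12
g(-4) = 5
Product = -60

-60


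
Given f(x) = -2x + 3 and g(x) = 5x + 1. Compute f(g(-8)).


g(-8) = -39
f(-39) = 81

81


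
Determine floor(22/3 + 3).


22/3 = 7.3333
7.3333 + 3 = 10.3333
floor(10.3333) = 10

10


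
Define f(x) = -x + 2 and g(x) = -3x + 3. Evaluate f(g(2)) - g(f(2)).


f(g(2)) = 5
g(f(2)) = 3
Difference = 2

2


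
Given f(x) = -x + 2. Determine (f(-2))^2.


f(-2) = 4
(4)^2 = 16

16


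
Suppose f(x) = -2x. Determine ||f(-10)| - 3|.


f(-10) = 20
|20| = 20
|20 - 3| = 17

17


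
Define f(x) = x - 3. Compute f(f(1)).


f(1) = -2
f(-2) = -5

-5


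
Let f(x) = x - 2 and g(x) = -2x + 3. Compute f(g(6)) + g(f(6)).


f(g(6)) = -11
g(f(6)) = -5
Sum = -16

-16


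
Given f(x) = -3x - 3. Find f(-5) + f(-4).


21


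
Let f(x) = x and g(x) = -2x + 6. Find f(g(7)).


-8


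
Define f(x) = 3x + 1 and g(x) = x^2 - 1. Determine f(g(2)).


g(2) = 3
f(3) = 10

10


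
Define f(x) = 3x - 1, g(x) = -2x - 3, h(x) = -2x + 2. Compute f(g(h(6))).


h(6) = -10
g(-10) = 17
f(17) = 50

50


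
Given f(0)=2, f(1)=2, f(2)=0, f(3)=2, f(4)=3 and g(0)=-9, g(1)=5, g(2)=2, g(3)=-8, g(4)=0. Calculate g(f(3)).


f(3) = 2
g(2) = 2

2


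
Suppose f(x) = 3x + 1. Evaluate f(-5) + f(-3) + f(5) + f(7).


f(-5) = -14
f(-3) = -8
f(5) = 16
f(7) = 22
Sum = 16

16


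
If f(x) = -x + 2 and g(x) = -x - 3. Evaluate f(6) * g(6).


f(6) = -4
g(6) = -9
Product = 36

36


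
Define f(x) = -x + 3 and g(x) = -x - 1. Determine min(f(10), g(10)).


-11


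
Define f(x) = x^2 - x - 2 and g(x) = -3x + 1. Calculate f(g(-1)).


g(-1) = 4
f(4) = 1*(4)^2 - 1*(4) - 2 = 10

10


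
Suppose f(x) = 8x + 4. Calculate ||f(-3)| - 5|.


f(-3) = -20
|-20| = 20
|20 - 5| = 15

15


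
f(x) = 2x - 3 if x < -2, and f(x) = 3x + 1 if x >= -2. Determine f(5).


5 satisfies x >= -2
f(5) = 16

16


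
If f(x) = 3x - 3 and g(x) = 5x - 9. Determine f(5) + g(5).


f(5) = 12
g(5) = 16
Sum = 28

28


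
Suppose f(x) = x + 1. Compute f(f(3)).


f(3) = 4
f(4) = 5

5


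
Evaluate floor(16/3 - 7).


-2


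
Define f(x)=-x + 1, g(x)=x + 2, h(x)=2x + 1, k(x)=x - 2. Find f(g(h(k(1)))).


k(1) = -1
h(-1) = -1
g(-1) = 1
f(1) = 0

0


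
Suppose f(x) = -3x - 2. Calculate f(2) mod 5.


f(2) = -8
-8 mod 5 = 2

2


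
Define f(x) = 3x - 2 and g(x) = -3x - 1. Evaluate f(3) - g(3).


17


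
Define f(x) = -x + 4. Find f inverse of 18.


-14


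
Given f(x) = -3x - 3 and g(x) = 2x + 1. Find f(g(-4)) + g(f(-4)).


f(g(-4)) = 18
g(f(-4)) = 19
Sum = 37

37


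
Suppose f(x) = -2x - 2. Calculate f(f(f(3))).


f(3) = -8
f(-8) = 14
f(14) = -30

-30


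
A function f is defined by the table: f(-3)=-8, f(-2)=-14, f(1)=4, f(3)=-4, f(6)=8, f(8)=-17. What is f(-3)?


Reading from the table at x = -3

-8


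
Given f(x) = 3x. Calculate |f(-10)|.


f(-10) = -30
|-30| = 30

30


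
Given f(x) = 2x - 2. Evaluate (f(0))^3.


f(0) = -2
(-2)^3 = -8

-8


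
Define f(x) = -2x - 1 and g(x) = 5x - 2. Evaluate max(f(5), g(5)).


f(5) = -11
g(5) = 23
max = 23

23


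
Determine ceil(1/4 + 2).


1/4 = 0.25
0.25 + 2 = 2.25
ceil(2.25) = 3

3


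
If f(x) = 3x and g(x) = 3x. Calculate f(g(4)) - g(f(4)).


f(g(4)) = 36
g(f(4)) = 36
Difference = 0

0


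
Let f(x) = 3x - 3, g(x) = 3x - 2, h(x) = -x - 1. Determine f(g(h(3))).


h(3) = -4
g(-4) = -14
f(-14) = -45

-45


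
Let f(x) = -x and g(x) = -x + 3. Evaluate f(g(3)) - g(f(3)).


f(g(3)) = 0
g(f(3)) = 6
Difference = -6

-6


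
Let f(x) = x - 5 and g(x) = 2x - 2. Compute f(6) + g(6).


f(6) = 1
g(6) = 10
Sum = 11

11


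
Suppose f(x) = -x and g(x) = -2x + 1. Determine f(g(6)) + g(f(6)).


24


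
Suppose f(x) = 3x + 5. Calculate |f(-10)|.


f(-10) = -25
|-25| = 25

25


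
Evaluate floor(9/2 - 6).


9/2 = 4.5
4.5 - 6 = -1.5
floor(-1.5) = -2

-2


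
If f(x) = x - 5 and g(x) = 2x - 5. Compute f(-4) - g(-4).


f(-4) = -9
g(-4) = -13
Difference = 4

4


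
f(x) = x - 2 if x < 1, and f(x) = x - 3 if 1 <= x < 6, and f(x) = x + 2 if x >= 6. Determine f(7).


7 satisfies x >= 6
f(7) = 9

9


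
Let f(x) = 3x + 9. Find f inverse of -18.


Solve 3x + 9 = -18
x = (-18 - 9) / 3 = -9

-9


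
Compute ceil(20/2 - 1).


20/2 = 10
10 - 1 = 9
ceil(9) = 9

9


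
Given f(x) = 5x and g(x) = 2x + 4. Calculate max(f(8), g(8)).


f(8) = 40
g(8) = 20
max = 40

40


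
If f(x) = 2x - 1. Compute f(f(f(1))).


f(1) = 1
f(1) = 1
f(1) = 1

1


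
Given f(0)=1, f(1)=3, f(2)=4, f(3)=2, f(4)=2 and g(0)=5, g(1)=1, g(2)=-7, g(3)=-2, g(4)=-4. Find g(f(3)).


f(3) = 2
g(2) = -7

-7


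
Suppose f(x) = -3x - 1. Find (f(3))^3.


f(3) = -10
(-10)^3 = -1000

-1000


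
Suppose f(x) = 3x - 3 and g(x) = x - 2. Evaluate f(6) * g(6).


60


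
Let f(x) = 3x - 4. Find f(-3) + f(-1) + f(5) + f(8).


f(-3) = -13
f(-1) = -7
f(5) = 11
f(8) = 20
Sum = 11

11


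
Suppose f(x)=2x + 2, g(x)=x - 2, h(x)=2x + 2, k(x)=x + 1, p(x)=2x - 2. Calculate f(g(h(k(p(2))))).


p(2) = 2
k(2) = 3
h(3) = 8
g(8) = 6
f(6) = 14

14


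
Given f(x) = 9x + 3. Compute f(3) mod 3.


0


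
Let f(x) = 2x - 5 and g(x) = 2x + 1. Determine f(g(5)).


g(5) = 11
f(11) = 17

17


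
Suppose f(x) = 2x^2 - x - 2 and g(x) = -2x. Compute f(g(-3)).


g(-3) = 6
f(6) = 2*(6)^2 - 1*(6) - 2 = 64

64


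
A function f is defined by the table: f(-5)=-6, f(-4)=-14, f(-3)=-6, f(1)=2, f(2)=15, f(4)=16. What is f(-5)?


Reading from the table at x = -5

-6


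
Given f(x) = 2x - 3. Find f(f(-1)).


f(-1) = -5
f(-5) = -13

-13


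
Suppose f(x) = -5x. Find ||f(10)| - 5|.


f(10) = -50
|-50| = 50
|50 - 5| = 45

45


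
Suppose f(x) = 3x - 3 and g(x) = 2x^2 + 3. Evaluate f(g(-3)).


g(-3) = 21
f(21) = 60

60


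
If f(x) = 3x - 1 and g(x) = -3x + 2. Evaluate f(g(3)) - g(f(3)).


f(g(3)) = -22
g(f(3)) = -22
Difference = 0

0


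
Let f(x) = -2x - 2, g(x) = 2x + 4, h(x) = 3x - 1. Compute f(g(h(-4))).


42


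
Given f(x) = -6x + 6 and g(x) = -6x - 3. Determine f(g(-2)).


g(-2) = 9
f(9) = -48

-48


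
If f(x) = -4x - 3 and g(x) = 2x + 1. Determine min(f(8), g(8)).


f(8) = -35
g(8) = 17
min = -35

-35


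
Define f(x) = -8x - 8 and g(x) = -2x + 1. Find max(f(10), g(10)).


-19


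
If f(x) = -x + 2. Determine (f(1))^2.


f(1) = 1
(1)^2 = 1

1


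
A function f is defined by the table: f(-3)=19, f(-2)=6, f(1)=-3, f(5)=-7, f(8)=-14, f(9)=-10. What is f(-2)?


Reading from the table at x = -2

6


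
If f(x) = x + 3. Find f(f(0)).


f(0) = 3
f(3) = 6

6


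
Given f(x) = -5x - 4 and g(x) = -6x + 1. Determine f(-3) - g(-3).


f(-3) = 11
g(-3) = 19
Difference = -8

-8


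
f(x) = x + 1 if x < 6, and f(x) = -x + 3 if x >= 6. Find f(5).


5 satisfies x < 6
f(5) = 6

6


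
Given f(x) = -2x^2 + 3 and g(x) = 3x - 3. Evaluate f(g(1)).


g(1) = 0
f(0) = (-2)*(0)^2 + 3 = 3

3


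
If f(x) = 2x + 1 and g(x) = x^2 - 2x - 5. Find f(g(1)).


-11


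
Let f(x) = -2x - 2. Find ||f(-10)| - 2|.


f(-10) = 18
|18| = 18
|18 - 2| = 16

16


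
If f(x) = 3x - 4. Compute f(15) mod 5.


1


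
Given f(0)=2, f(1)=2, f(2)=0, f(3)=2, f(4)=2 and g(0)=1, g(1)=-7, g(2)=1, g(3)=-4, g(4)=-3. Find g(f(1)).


f(1) = 2
g(2) = 1

1


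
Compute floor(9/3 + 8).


9/3 = 3
3 + 8 = 11
floor(11) = 11

11


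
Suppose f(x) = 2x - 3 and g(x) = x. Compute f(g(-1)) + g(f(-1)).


f(g(-1)) = -5
g(f(-1)) = -5
Sum = -10

-10


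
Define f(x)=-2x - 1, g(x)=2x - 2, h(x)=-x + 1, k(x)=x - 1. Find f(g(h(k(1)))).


k(1) = 0
h(0) = 1
g(1) = 0
f(0) = -1

-1


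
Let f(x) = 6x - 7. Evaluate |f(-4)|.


f(-4) = -31
|-31| = 31

31


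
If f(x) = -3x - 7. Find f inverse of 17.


Solve -3x - 7 = 17
x = (17 + 7) / (-3) = -8

-8


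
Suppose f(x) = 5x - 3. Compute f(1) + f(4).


f(1) = 2
f(4) = 17
Sum = 19

19


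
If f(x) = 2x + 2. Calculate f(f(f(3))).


f(3) = 8
f(8) = 18
f(18) = 38

38


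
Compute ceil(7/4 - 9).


7/4 = 1.75
1.75 - 9 = -7.25
ceil(-7.25) = -7

-7


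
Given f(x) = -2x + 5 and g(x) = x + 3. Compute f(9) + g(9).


f(9) = -13
g(9) = 12
Sum = -1

-1


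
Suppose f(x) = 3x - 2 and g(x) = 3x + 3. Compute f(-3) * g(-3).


f(-3) = -11
g(-3) = -6
Product = 66

66


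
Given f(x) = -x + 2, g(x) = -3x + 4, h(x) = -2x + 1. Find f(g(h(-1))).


h(-1) = 3
g(3) = -5
f(-5) = 7

7


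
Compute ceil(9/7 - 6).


9/7 = 1.2857
1.2857 - 6 = -4.7143
ceil(-4.7143) = -4

-4


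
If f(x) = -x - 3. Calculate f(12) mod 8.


1


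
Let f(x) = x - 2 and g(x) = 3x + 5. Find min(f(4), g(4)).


f(4) = 2
g(4) = 17
min = 2

2


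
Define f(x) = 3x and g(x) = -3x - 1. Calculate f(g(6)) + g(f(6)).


-112


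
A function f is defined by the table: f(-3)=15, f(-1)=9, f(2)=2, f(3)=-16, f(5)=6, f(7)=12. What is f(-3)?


Reading from the table at x = -3

15


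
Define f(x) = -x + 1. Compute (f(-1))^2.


f(-1) = 2
(2)^2 = 4

4


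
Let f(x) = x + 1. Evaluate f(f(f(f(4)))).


f(4) = 5
f(5) = 6
f(6) = 7
f(7) = 8

8


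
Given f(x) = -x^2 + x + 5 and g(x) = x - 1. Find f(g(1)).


g(1) = 0
f(0) = (-1)*(0)^2 + 1*(0) + 5 = 5

5


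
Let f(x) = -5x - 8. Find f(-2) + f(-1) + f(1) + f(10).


-72


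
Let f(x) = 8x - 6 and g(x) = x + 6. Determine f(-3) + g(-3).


f(-3) = -30
g(-3) = 3
Sum = -27

-27


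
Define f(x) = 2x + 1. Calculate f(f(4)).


f(4) = 9
f(9) = 19

19


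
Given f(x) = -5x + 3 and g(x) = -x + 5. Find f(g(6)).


g(6) = -1
f(-1) = 8

8


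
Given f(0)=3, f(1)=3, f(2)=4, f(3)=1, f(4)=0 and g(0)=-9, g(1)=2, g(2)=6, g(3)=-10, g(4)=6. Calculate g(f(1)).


f(1) = 3
g(3) = -10

-10


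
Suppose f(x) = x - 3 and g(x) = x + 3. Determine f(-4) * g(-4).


7


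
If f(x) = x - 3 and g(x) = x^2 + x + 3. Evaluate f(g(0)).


g(0) = 3
f(3) = 0

0


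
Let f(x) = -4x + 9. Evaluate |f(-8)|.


41


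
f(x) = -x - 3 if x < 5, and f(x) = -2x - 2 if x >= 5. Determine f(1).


-4


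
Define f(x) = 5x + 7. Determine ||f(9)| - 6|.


f(9) = 52
|52| = 52
|52 - 6| = 46

46


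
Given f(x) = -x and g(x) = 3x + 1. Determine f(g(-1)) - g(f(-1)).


f(g(-1)) = 2
g(f(-1)) = 4
Difference = -2

-2


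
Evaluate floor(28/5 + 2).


28/5 = 5.6
5.6 + 2 = 7.6
floor(7.6) = 7

7


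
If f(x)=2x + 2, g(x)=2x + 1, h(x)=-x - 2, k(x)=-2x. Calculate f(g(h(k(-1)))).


k(-1) = 2
h(2) = -4
g(-4) = -7
f(-7) = -12

-12


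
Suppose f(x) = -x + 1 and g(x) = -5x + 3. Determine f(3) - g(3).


f(3) = -2
g(3) = -12
Difference = 10

10


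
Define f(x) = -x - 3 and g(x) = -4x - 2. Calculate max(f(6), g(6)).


f(6) = -9
g(6) = -26
max = -9

-9


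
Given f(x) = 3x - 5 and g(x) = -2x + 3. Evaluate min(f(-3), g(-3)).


f(-3) = -14
g(-3) = 9
min = -14

-14


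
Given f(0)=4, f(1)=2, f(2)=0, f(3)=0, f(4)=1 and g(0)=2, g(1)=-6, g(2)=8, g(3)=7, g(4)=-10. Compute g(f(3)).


f(3) = 0
g(0) = 2

2


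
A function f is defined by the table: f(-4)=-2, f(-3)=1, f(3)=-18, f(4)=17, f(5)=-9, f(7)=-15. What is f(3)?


-18


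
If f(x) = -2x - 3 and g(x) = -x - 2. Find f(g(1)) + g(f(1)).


f(g(1)) = 3
g(f(1)) = 3
Sum = 6

6


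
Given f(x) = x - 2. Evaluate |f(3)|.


f(3) = 1
|1| = 1

1


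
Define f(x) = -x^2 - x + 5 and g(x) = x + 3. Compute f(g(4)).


g(4) = 7
f(7) = (-1)*(7)^2 - 1*(7) + 5 = -51

-51


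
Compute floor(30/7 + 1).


30/7 = 4.2857
4.2857 + 1 = 5.2857
floor(5.2857) = 5

5


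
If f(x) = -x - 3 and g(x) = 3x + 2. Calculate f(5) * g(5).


f(5) = -8
g(5) = 17
Product = -136

-136


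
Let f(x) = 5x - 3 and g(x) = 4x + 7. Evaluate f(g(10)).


g(10) = 47
f(47) = 232

232


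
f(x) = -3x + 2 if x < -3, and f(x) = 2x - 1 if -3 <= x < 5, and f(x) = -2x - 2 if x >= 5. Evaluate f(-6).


-6 satisfies x < -3
f(-6) = 20

20


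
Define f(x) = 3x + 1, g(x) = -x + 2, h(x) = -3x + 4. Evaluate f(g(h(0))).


h(0) = 4
g(4) = -2
f(-2) = -5

-5


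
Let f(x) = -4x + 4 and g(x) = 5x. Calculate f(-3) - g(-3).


31


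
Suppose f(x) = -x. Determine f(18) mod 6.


f(18) = -18
-18 mod 6 = 0

0


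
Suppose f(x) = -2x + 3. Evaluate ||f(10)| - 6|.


f(10) = -17
|-17| = 17
|17 - 6| = 11

11


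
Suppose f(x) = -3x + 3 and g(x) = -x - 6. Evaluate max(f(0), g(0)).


f(0) = 3
g(0) = -6
max = 3

3


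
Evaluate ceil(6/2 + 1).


4


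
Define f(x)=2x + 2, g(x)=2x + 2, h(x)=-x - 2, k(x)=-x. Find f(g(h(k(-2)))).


k(-2) = 2
h(2) = -4
g(-4) = -6
f(-6) = -10

-10


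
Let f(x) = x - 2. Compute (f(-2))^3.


f(-2) = -4
(-4)^3 = -64

-64


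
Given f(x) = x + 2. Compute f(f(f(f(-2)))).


f(-2) = 0
f(0) = 2
f(2) = 4
f(4) = 6

6


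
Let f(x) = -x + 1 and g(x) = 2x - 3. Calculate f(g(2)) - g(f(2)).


f(g(2)) = 0
g(f(2)) = -5
Difference = 5

5


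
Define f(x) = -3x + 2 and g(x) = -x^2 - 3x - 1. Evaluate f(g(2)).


g(2) = -11
f(-11) = 35

35


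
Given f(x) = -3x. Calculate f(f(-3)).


-27


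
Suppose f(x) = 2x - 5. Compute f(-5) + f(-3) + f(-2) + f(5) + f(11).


f(-5) = -15
f(-3) = -11
f(-2) = -9
f(5) = 5
f(11) = 17
Sum = -13

-13


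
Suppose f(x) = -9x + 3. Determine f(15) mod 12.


0


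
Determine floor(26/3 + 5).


26/3 = 8.6667
8.6667 + 5 = 13.6667
floor(13.6667) = 13

13


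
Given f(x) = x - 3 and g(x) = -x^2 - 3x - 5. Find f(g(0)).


g(0) = -5
f(-5) = -8

-8


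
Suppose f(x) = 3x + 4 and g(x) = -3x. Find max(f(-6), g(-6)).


f(-6) = -14
g(-6) = 18
max = 18

18


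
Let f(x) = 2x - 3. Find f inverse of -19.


Solve 2x - 3 = -19
x = (-19 + 3) / 2 = -8

-8


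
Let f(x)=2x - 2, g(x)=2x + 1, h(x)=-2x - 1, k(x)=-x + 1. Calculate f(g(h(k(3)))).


k(3) = -2
h(-2) = 3
g(3) = 7
f(7) = 12

12


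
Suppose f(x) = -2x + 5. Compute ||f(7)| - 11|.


f(7) = -9
|-9| = 9
|9 - 11| = 2

2


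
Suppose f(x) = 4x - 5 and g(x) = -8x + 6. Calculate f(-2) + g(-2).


f(-2) = -13
g(-2) = 22
Sum = 9

9


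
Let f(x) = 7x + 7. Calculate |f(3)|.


f(3) = 28
|28| = 28

28


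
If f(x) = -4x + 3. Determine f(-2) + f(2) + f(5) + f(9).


f(-2) = 11
f(2) = -5
f(5) = -17
f(9) = -33
Sum = -44

-44


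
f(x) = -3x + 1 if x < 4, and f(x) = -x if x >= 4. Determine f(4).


4 satisfies x >= 4
f(4) = -4

-4


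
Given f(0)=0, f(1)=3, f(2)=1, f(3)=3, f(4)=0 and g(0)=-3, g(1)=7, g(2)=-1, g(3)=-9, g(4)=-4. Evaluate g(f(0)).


f(0) = 0
g(0) = -3

-3


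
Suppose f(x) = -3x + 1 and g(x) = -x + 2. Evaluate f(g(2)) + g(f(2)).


f(g(2)) = 1
g(f(2)) = 7
Sum = 8

8


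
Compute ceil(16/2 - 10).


16/2 = 8
8 - 10 = -2
ceil(-2) = -2

-2


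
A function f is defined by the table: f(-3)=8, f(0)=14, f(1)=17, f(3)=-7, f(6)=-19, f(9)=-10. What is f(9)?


Reading from the table at x = 9

-10


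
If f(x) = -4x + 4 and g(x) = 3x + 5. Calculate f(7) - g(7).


f(7) = -24
g(7) = 26
Difference = -50

-50


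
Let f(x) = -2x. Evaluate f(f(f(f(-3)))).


-48


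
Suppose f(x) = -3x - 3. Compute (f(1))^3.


-216


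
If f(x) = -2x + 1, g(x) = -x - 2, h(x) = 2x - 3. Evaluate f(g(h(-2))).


h(-2) = -7
g(-7) = 5
f(5) = -9

-9


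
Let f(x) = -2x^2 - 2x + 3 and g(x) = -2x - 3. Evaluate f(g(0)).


-9


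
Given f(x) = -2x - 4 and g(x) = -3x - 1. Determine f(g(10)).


58


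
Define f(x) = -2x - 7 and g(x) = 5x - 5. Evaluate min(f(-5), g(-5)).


f(-5) = 3
g(-5) = -30
min = -30

-30


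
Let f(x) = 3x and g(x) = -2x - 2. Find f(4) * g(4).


f(4) = 12
g(4) = -10
Product = -120

-120


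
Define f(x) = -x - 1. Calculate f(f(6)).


f(6) = -7
f(-7) = 6

6


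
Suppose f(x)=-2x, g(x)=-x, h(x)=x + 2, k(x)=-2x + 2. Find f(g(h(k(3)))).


k(3) = -4
h(-4) = -2
g(-2) = 2
f(2) = -4

-4


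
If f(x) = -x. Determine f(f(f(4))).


f(4) = -4
f(-4) = 4
f(4) = -4

-4


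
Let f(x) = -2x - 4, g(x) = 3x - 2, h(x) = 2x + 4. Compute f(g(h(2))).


-48


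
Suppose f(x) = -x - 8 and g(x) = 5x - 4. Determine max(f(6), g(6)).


f(6) = -14
g(6) = 26
max = 26

26


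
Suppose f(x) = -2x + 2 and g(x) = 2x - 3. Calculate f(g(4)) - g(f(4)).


f(g(4)) = -8
g(f(4)) = -15
Difference = 7

7


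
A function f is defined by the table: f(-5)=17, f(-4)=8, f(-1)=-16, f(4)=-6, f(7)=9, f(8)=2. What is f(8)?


Reading from the table at x = 8

2


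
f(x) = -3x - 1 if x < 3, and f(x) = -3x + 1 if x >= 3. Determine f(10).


-29


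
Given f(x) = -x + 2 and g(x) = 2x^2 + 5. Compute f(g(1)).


g(1) = 7
f(7) = -5

-5


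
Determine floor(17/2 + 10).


17/2 = 8.5
8.5 + 10 = 18.5
floor(18.5) = 18

18


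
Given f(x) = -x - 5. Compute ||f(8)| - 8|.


f(8) = -13
|-13| = 13
|13 - 8| = 5

5


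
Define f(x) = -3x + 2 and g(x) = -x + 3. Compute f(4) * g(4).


f(4) = -10
g(4) = -1
Product = 10

10


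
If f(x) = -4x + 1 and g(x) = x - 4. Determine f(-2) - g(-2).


f(-2) = 9
g(-2) = -6
Difference = 15

15


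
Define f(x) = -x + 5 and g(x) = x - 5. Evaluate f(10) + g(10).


f(10) = -5
g(10) = 5
Sum = 0

0


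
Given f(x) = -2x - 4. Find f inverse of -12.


Solve -2x - 4 = -12
x = (-12 + 4) / (-2) = 4

4


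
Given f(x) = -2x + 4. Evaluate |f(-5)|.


f(-5) = 14
|14| = 14

14


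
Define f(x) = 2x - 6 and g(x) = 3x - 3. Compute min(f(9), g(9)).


f(9) = 12
g(9) = 24
min = 12

12


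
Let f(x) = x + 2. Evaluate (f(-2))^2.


f(-2) = 0
(0)^2 = 0

0


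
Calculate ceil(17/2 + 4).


17/2 = 8.5
8.5 + 4 = 12.5
ceil(12.5) = 13

13


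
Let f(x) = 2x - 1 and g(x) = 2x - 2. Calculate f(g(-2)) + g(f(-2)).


f(g(-2)) = -13
g(f(-2)) = -12
Sum = -25

-25


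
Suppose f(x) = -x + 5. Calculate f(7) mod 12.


f(7) = -2
-2 mod 12 = 10

10


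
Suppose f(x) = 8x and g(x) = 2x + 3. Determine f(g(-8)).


-104


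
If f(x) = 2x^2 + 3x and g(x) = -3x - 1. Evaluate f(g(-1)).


g(-1) = 2
f(2) = 2*(2)^2 + 3*(2) = 14

14


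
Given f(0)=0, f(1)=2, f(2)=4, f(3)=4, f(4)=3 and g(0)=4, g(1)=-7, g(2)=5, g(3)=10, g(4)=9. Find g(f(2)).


f(2) = 4
g(4) = 9

9


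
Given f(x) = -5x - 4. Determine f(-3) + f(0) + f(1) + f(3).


f(-3) = 11
f(0) = -4
f(1) = -9
f(3) = -19
Sum = -21

-21


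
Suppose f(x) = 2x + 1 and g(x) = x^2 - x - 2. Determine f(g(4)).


21


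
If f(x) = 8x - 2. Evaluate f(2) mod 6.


f(2) = 14
14 mod 6 = 2

2


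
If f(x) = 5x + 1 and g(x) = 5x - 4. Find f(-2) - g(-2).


f(-2) = -9
g(-2) = -14
Difference = 5

5


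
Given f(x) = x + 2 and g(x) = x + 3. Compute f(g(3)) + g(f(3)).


f(g(3)) = 8
g(f(3)) = 8
Sum = 16

16


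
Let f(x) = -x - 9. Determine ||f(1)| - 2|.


f(1) = -10
|-10| = 10
|10 - 2| = 8

8


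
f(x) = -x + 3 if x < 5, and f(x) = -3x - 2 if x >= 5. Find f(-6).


-6 satisfies x < 5
f(-6) = 9

9


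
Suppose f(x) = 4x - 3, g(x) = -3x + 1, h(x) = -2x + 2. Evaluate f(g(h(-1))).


h(-1) = 4
g(4) = -11
f(-11) = -47

-47


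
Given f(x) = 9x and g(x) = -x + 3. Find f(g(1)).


g(1) = 2
f(2) = 18

18


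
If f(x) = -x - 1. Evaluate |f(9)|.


f(9) = -10
|-10| = 10

10


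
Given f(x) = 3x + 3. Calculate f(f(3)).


f(3) = 12
f(12) = 39

39


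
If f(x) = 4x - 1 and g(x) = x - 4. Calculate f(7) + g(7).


f(7) = 27
g(7) = 3
Sum = 30

30


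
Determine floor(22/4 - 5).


22/4 = 5.5
5.5 - 5 = 0.5
floor(0.5) = 0

0


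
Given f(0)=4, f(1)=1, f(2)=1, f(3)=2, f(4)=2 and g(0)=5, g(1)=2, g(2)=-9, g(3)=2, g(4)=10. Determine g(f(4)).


f(4) = 2
g(2) = -9

-9


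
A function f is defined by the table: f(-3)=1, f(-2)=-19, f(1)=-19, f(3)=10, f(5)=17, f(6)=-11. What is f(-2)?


Reading from the table at x = -2

-19


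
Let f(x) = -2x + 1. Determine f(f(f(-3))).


f(-3) = 7
f(7) = -13
f(-13) = 27

27


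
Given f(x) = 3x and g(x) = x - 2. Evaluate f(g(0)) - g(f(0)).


f(g(0)) = -6
g(f(0)) = -2
Difference = -4

-4


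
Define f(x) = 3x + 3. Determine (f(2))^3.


f(2) = 9
(9)^3 = 729

729


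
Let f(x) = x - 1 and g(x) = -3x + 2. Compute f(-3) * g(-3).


f(-3) = -4
g(-3) = 11
Product = -44

-44


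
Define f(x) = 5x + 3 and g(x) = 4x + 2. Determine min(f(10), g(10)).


f(10) = 53
g(10) = 42
min = 42

42


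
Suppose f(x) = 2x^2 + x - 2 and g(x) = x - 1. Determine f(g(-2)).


g(-2) = -3
f(-3) = 2*(-3)^2 + 1*(-3) - 2 = 13

13


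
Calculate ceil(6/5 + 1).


6/5 = 1.2
1.2 + 1 = 2.2
ceil(2.2) = 3

3


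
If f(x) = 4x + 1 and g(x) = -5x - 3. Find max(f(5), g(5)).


f(5) = 21
g(5) = -28
max = 21

21


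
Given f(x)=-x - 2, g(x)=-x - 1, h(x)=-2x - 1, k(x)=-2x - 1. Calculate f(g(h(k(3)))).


k(3) = -7
h(-7) = 13
g(13) = -14
f(-14) = 12

12


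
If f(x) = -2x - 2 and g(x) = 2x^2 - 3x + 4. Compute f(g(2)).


-14


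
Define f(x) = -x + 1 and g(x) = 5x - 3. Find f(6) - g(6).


f(6) = -5
g(6) = 27
Difference = -32

-32


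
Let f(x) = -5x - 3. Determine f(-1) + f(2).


f(-1) = 2
f(2) = -13
Sum = -11

-11


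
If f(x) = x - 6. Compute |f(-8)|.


f(-8) = -14
|-14| = 14

14


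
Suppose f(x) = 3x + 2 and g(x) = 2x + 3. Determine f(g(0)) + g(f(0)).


f(g(0)) = 11
g(f(0)) = 7
Sum = 18

18


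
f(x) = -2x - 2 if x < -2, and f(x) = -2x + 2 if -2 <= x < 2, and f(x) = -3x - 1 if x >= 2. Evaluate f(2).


2 satisfies x >= 2
f(2) = -7

-7


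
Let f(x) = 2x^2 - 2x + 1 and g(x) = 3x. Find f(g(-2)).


g(-2) = -6
f(-6) = 2*(-6)^2 - 2*(-6) + 1 = 85

85


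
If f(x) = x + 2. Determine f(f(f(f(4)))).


12


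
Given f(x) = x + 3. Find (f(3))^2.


f(3) = 6
(6)^2 = 36

36


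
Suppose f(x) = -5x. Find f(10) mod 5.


0


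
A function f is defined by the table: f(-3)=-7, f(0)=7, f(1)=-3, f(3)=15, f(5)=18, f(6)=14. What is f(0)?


Reading from the table at x = 0

7


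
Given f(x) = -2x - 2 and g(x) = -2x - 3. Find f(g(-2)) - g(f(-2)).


f(g(-2)) = -4
g(f(-2)) = -7
Difference = 3

3


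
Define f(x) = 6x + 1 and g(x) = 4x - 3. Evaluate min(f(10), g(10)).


f(10) = 61
g(10) = 37
min = 37

37


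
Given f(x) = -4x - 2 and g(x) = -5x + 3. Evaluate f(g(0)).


-14


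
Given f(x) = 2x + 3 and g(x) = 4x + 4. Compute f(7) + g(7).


49


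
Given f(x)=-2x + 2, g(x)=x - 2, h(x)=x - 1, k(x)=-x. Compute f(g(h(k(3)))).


14


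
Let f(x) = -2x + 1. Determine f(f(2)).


f(2) = -3
f(-3) = 7

7


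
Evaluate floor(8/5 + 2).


8/5 = 1.6
1.6 + 2 = 3.6
floor(3.6) = 3

3


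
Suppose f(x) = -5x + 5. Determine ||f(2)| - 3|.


2


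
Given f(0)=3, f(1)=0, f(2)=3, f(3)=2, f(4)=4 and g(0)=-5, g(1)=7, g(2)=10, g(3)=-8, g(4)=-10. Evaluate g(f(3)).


f(3) = 2
g(2) = 10

10


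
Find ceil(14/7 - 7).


14/7 = 2
2 - 7 = -5
ceil(-5) = -5

-5


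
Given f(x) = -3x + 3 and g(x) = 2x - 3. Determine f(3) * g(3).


f(3) = -6
g(3) = 3
Product = -18

-18


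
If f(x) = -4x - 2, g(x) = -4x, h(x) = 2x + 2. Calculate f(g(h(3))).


h(3) = 8
g(8) = -32
f(-32) = 126

126


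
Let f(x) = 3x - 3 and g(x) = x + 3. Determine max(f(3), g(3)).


f(3) = 6
g(3) = 6
max = 6

6


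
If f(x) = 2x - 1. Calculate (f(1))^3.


f(1) = 1
(1)^3 = 1

1


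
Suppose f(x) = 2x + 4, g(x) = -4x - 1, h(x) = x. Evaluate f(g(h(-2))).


h(-2) = -2
g(-2) = 7
f(7) = 18

18


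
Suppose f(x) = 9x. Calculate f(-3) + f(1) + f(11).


f(-3) = -27
f(1) = 9
f(11) = 99
Sum = 81

81


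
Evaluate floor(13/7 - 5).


13/7 = 1.8571
1.8571 - 5 = -3.1429
floor(-3.1429) = -4

-4


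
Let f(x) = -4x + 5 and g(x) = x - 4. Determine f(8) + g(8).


f(8) = -27
g(8) = 4
Sum = -23

-23


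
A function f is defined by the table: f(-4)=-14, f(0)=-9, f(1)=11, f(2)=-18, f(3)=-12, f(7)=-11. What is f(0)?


Reading from the table at x = 0

-9


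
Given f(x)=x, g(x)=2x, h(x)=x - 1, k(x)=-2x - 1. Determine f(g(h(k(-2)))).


k(-2) = 3
h(3) = 2
g(2) = 4
f(4) = 4

4


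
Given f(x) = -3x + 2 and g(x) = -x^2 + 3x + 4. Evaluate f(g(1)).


g(1) = 6
f(6) = -16

-16


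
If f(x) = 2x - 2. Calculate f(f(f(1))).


-6


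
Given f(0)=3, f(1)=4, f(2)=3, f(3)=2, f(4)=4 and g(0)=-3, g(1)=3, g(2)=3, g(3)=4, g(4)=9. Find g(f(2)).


4


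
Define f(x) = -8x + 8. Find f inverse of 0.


Solve -8x + 8 = 0
x = (0 - 8) / (-8) = 1

1


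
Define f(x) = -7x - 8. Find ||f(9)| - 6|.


f(9) = -71
|-71| = 71
|71 - 6| = 65

65


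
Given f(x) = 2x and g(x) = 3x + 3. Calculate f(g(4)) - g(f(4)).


f(g(4)) = 30
g(f(4)) = 27
Difference = 3

3


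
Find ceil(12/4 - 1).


12/4 = 3
3 - 1 = 2
ceil(2) = 2

2


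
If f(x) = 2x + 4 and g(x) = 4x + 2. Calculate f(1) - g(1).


f(1) = 6
g(1) = 6
Difference = 0

0


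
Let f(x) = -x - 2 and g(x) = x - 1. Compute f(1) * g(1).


0


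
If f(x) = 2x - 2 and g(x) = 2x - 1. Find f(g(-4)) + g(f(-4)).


f(g(-4)) = -20
g(f(-4)) = -21
Sum = -41

-41


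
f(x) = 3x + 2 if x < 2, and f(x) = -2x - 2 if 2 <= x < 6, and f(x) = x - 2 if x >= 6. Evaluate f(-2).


-2 satisfies x < 2
f(-2) = -4

-4


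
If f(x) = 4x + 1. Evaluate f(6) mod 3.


f(6) = 25
25 mod 3 = 1

1


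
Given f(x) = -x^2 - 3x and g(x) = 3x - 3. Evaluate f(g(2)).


-18


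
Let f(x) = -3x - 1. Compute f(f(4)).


f(4) = -13
f(-13) = 38

38


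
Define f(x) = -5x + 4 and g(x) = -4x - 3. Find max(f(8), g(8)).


-35


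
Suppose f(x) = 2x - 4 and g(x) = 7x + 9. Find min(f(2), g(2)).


f(2) = 0
g(2) = 23
min = 0

0


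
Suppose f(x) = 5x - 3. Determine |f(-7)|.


f(-7) = -38
|-38| = 38

38


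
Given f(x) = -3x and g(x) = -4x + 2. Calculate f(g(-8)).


g(-8) = 34
f(34) = -102

-102


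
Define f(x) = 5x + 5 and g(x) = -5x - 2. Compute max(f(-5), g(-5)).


23


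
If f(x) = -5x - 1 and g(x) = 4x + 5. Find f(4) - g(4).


f(4) = -21
g(4) = 21
Difference = -42

-42


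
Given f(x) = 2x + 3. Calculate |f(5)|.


13


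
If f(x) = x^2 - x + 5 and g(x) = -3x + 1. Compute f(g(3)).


77


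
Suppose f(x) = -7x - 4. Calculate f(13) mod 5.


f(13) = -95
-95 mod 5 = 0

0


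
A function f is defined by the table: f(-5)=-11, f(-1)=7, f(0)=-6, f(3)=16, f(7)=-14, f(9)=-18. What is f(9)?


-18


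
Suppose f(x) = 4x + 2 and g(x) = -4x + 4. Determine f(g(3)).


g(3) = -8
f(-8) = -30

-30


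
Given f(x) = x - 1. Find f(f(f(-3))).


f(-3) = -4
f(-4) = -5
f(-5) = -6

-6


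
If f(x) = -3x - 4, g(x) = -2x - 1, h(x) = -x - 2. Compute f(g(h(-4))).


11


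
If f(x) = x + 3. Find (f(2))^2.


f(2) = 5
(5)^2 = 25

25


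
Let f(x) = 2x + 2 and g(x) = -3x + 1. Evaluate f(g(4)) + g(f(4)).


f(g(4)) = -20
g(f(4)) = -29
Sum = -49

-49


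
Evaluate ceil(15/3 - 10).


15/3 = 5
5 - 10 = -5
ceil(-5) = -5

-5


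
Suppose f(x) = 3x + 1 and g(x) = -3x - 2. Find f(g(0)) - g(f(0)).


0


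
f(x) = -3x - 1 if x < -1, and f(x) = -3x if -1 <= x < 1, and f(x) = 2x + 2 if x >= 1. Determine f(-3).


-3 satisfies x < -1
f(-3) = 8

8


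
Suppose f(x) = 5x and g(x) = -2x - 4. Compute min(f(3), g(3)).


f(3) = 15
g(3) = -10
min = -10

-10


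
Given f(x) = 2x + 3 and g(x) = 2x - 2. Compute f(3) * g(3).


f(3) = 9
g(3) = 4
Product = 36

36


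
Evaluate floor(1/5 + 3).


3


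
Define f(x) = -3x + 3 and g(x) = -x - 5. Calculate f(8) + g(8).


f(8) = -21
g(8) = -13
Sum = -34

-34


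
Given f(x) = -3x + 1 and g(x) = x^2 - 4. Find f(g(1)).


g(1) = -3
f(-3) = 10

10


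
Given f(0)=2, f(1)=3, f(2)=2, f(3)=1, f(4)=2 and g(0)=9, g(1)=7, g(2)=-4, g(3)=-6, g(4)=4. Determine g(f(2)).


f(2) = 2
g(2) = -4

-4


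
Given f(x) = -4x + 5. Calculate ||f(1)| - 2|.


f(1) = 1
|1| = 1
|1 - 2| = 1

1


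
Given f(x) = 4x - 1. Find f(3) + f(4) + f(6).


f(3) = 11
f(4) = 15
f(6) = 23
Sum = 49

49


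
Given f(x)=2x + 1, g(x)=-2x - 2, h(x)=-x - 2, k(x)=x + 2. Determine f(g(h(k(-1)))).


k(-1) = 1
h(1) = -3
g(-3) = 4
f(4) = 9

9


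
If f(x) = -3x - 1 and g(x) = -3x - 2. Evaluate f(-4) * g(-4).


f(-4) = 11
g(-4) = 10
Product = 110

110


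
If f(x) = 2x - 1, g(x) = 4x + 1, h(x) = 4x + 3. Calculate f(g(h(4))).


153


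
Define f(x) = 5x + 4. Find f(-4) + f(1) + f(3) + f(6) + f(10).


f(-4) = -16
f(1) = 9
f(3) = 19
f(6) = 34
f(10) = 54
Sum = 100

100


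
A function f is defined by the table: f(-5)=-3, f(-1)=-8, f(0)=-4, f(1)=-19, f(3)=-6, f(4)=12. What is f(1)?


-19


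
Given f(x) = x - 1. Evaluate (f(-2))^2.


9


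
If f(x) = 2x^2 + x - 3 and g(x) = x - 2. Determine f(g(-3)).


g(-3) = -5
f(-5) = 2*(-5)^2 + 1*(-5) - 3 = 42

42


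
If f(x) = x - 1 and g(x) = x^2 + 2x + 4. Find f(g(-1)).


g(-1) = 3
f(3) = 2

2


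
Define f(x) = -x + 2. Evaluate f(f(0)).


f(0) = 2
f(2) = 0

0


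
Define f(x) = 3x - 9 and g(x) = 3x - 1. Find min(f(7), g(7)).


12


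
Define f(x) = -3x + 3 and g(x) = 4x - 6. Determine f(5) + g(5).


f(5) = -12
g(5) = 14
Sum = 2

2


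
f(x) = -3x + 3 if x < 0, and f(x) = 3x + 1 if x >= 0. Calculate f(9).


9 satisfies x >= 0
f(9) = 28

28


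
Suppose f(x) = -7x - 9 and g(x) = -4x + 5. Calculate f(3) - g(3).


-23


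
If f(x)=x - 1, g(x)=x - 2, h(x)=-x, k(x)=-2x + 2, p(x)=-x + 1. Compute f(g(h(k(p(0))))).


p(0) = 1
k(1) = 0
h(0) = 0
g(0) = -2
f(-2) = -3

-3


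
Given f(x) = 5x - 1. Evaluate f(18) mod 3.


f(18) = 89
89 mod 3 = 2

2


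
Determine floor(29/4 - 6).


29/4 = 7.25
7.25 - 6 = 1.25
floor(1.25) = 1

1


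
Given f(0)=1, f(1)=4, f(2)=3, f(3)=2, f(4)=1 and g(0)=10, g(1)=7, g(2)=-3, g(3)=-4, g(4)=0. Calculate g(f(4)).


f(4) = 1
g(1) = 7

7


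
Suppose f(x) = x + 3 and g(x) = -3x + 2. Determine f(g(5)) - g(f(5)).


f(g(5)) = -10
g(f(5)) = -22
Difference = 12

12


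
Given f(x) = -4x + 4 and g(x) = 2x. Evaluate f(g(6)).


-44


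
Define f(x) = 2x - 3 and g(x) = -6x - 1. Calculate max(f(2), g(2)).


f(2) = 1
g(2) = -13
max = 1

1


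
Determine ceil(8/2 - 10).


8/2 = 4
4 - 10 = -6
ceil(-6) = -6

-6


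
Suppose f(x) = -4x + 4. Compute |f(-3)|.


f(-3) = 16
|16| = 16

16


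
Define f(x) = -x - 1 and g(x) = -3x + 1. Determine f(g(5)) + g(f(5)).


f(g(5)) = 13
g(f(5)) = 19
Sum = 32

32


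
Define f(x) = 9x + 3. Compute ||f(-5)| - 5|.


f(-5) = -42
|-42| = 42
|42 - 5| = 37

37


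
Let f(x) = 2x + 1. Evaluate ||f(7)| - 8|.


f(7) = 15
|15| = 15
|15 - 8| = 7

7


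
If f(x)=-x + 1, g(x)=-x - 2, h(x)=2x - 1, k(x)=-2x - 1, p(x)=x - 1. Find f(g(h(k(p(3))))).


p(3) = 2
k(2) = -5
h(-5) = -11
g(-11) = 9
f(9) = -8

-8


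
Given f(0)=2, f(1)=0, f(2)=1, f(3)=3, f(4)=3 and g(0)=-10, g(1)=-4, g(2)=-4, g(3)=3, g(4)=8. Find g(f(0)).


f(0) = 2
g(2) = -4

-4


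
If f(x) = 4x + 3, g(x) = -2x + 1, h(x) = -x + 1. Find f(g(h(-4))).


h(-4) = 5
g(5) = -9
f(-9) = -33

-33


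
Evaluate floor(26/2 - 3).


26/2 = 13
13 - 3 = 10
floor(10) = 10

10


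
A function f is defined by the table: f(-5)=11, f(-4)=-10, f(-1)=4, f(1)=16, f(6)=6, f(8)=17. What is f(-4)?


Reading from the table at x = -4

-10


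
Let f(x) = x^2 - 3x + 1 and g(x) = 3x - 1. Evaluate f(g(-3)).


131


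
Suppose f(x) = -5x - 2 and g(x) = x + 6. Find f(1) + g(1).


f(1) = -7
g(1) = 7
Sum = 0

0


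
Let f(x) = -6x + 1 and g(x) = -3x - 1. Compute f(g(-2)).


-29


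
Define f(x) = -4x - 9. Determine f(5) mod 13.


f(5) = -29
-29 mod 13 = 10

10


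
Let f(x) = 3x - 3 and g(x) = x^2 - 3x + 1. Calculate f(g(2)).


g(2) = -1
f(-1) = -6

-6


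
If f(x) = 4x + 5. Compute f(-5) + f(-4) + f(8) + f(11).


f(-5) = -15
f(-4) = -11
f(8) = 37
f(11) = 49
Sum = 60

60


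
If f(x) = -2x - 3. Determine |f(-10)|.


f(-10) = 17
|17| = 17

17


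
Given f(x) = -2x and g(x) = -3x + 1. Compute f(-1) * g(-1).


f(-1) = 2
g(-1) = 4
Product = 8

8


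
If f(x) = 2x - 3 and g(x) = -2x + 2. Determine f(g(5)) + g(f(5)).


f(g(5)) = -19
g(f(5)) = -12
Sum = -31

-31


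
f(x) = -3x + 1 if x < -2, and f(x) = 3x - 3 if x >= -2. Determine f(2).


2 satisfies x >= -2
f(2) = 3

3


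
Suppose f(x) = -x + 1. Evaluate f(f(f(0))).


f(0) = 1
f(1) = 0
f(0) = 1

1


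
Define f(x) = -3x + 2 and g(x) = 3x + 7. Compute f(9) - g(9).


f(9) = -25
g(9) = 34
Difference = -59

-59


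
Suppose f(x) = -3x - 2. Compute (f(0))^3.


f(0) = -2
(-2)^3 = -8

-8


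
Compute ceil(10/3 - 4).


10/3 = 3.3333
3.3333 - 4 = -0.6667
ceil(-0.6667) = 0

0


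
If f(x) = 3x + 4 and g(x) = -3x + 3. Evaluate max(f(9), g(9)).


f(9) = 31
g(9) = -24
max = 31

31


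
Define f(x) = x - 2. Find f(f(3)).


f(3) = 1
f(1) = -1

-1


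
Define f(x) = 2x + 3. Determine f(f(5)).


f(5) = 13
f(13) = 29

29


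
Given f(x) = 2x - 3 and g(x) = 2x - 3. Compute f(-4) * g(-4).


f(-4) = -11
g(-4) = -11
Product = 121

121


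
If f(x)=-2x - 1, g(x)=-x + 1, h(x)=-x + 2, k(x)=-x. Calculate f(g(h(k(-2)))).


k(-2) = 2
h(2) = 0
g(0) = 1
f(1) = -3

-3


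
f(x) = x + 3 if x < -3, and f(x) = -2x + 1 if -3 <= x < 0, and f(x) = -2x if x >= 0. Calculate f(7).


7 satisfies x >= 0
f(7) = -14

-14


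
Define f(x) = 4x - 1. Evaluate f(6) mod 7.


2


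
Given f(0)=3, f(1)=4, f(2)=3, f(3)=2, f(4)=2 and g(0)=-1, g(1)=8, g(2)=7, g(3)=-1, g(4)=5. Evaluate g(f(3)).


f(3) = 2
g(2) = 7

7


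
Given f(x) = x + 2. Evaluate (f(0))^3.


f(0) = 2
(2)^3 = 8

8


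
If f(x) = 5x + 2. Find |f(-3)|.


13


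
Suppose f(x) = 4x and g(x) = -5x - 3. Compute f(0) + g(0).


f(0) = 0
g(0) = -3
Sum = -3

-3


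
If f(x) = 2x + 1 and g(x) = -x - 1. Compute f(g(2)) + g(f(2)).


f(g(2)) = -5
g(f(2)) = -6
Sum = -11

-11


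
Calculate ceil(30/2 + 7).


22


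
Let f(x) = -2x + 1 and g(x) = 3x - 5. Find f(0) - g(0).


f(0) = 1
g(0) = -5
Difference = 6

6


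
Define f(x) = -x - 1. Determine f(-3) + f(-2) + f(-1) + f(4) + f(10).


-13


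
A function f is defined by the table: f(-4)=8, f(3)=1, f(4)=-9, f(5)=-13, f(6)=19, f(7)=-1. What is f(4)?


Reading from the table at x = 4

-9


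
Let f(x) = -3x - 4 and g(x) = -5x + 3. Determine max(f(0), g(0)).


f(0) = -4
g(0) = 3
max = 3

3


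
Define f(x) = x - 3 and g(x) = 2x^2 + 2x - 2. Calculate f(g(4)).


g(4) = 38
f(38) = 35

35


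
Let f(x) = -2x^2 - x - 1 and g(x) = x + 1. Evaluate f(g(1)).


g(1) = 2
f(2) = (-2)*(2)^2 - 1*(2) - 1 = -11

-11


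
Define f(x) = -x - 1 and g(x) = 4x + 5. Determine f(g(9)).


g(9) = 41
f(41) = -42

-42


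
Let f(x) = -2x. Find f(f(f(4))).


f(4) = -8
f(-8) = 16
f(16) = -32

-32


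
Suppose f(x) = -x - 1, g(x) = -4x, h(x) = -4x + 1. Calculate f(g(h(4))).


h(4) = -15
g(-15) = 60
f(60) = -61

-61


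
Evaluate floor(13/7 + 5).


13/7 = 1.8571
1.8571 + 5 = 6.8571
floor(6.8571) = 6

6


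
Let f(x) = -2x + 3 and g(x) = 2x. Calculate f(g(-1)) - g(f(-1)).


-3


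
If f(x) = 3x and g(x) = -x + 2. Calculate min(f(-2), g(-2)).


f(-2) = -6
g(-2) = 4
min = -6

-6


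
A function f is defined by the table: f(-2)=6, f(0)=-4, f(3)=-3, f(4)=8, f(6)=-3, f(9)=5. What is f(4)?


Reading from the table at x = 4

8


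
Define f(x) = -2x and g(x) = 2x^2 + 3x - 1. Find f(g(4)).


g(4) = 43
f(43) = -86

-86


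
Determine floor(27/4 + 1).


27/4 = 6.75
6.75 + 1 = 7.75
floor(7.75) = 7

7


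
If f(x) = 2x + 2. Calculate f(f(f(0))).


f(0) = 2
f(2) = 6
f(6) = 14

14


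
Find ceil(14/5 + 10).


14/5 = 2.8
2.8 + 10 = 12.8
ceil(12.8) = 13

13


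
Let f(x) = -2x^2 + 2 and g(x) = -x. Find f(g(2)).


g(2) = -2
f(-2) = (-2)*(-2)^2 + 2 = -6

-6


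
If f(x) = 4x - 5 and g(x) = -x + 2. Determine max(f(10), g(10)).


f(10) = 35
g(10) = -8
max = 35

35


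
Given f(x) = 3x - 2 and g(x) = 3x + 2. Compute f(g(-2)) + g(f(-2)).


f(g(-2)) = -14
g(f(-2)) = -22
Sum = -36

-36


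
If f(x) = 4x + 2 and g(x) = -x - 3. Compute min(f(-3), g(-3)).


f(-3) = -10
g(-3) = 0
min = -10

-10


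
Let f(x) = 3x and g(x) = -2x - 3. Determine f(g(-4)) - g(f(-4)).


f(g(-4)) = 15
g(f(-4)) = 21
Difference = -6

-6


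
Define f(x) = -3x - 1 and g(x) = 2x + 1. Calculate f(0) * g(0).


f(0) = -1
g(0) = 1
Product = -1

-1


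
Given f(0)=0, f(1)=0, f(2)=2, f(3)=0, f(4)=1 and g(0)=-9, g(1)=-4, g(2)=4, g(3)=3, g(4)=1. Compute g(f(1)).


f(1) = 0
g(0) = -9

-9


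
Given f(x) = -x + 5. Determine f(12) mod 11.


f(12) = -7
-7 mod 11 = 4

4


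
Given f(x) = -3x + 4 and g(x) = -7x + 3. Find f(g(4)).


g(4) = -25
f(-25) = 79

79


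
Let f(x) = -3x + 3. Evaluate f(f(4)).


f(4) = -9
f(-9) = 30

30


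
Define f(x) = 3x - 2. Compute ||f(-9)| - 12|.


17


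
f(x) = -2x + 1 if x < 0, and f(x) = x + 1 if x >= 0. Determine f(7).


7 satisfies x >= 0
f(7) = 8

8


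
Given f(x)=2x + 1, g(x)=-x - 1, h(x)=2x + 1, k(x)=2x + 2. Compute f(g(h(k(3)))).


k(3) = 8
h(8) = 17
g(17) = -18
f(-18) = -35

-35


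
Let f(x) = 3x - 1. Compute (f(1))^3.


f(1) = 2
(2)^3 = 8

8


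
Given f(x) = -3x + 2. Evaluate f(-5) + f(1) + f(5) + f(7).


-16


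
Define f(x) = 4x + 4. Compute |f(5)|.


f(5) = 24
|24| = 24

24


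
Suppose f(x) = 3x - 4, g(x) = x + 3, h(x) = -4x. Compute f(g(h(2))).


h(2) = -8
g(-8) = -5
f(-5) = -19

-19


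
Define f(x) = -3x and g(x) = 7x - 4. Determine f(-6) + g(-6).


f(-6) = 18
g(-6) = -46
Sum = -28

-28


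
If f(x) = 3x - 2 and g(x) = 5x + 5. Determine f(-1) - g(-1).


f(-1) = -5
g(-1) = 0
Difference = -5

-5
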